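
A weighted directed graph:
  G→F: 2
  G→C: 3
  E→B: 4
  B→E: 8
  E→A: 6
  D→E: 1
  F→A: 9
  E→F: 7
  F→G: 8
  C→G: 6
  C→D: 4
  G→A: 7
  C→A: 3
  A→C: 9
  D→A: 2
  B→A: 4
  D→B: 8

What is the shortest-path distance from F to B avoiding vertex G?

Candidate routes:
F→A→C→D→B: 9 + 9 + 4 + 8 = 30
F→A→C→D→E→B: 9 + 9 + 4 + 1 + 4 = 27
Best route has total 27.

27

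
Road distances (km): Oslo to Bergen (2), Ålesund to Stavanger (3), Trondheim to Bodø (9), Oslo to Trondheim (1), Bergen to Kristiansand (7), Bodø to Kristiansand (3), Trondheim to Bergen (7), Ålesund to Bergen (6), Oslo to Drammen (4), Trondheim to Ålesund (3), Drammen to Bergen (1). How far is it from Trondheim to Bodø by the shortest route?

9

Checking several routes:
Trondheim - Bodø: 9
Trondheim - Oslo - Drammen - Bergen - Kristiansand - Bodø: 1 + 4 + 1 + 7 + 3 = 16
Trondheim - Bergen - Kristiansand - Bodø: 7 + 7 + 3 = 17
Trondheim - Oslo - Bergen - Kristiansand - Bodø: 1 + 2 + 7 + 3 = 13
Shortest: 9 km.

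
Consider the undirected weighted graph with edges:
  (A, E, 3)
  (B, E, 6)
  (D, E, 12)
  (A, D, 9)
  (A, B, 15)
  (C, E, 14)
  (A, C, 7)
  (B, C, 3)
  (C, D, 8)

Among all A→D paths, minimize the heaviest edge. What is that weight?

8

Some routes from A to D:
A -> E -> D: max(3, 12) = 12
A -> C -> B -> E -> D: max(7, 3, 6, 12) = 12
A -> E -> B -> C -> D: max(3, 6, 3, 8) = 8
A -> D: max(9) = 9
A -> C -> D: max(7, 8) = 8
The minimum achievable maximum is 8.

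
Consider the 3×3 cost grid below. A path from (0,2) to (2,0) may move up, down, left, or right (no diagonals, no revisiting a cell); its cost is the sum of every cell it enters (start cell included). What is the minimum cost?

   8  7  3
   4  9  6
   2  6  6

23

One optimal route is [0,2] -> [1,2] -> [2,2] -> [2,1] -> [2,0].
Its cost is 3 + 6 + 6 + 6 + 2 = 23.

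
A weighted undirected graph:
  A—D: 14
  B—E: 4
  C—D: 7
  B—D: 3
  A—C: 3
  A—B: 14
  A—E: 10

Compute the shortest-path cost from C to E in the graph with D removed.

13

Paths from C to E avoiding D:
C -> A -> B -> E: 3 + 14 + 4 = 21
C -> A -> E: 3 + 10 = 13
Best route has total 13.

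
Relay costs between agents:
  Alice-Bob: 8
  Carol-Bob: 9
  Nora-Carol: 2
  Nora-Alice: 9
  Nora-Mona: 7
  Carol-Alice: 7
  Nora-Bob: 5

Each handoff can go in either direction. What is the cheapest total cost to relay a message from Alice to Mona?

16

Routes from Alice to Mona:
Alice -> Carol -> Bob -> Nora -> Mona: 7 + 9 + 5 + 7 = 28
Alice -> Carol -> Nora -> Mona: 7 + 2 + 7 = 16
Alice -> Nora -> Mona: 9 + 7 = 16
Alice -> Bob -> Nora -> Mona: 8 + 5 + 7 = 20
Alice -> Bob -> Carol -> Nora -> Mona: 8 + 9 + 2 + 7 = 26
The minimum is 16.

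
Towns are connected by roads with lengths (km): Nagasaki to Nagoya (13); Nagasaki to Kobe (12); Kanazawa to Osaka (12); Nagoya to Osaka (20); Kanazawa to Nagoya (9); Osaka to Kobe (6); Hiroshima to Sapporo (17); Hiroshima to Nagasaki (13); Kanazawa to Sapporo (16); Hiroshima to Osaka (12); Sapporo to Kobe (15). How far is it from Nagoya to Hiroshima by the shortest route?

26

Checking several routes:
Nagoya -> Nagasaki -> Hiroshima: 13 + 13 = 26
Nagoya -> Nagasaki -> Kobe -> Osaka -> Hiroshima: 13 + 12 + 6 + 12 = 43
Nagoya -> Kanazawa -> Osaka -> Hiroshima: 9 + 12 + 12 = 33
Nagoya -> Kanazawa -> Sapporo -> Hiroshima: 9 + 16 + 17 = 42
Nagoya -> Osaka -> Hiroshima: 20 + 12 = 32
The minimum is 26 km.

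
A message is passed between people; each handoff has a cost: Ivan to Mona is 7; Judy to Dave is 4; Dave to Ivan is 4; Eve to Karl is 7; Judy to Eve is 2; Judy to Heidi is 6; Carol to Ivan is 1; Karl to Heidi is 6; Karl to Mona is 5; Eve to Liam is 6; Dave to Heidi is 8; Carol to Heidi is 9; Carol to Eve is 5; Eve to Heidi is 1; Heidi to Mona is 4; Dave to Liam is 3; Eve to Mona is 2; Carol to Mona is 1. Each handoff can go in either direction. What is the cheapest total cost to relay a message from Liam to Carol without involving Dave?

9

A few of the Liam→Carol routes:
Liam-Eve-Mona-Carol: 6 + 2 + 1 = 9
Liam-Eve-Heidi-Mona-Carol: 6 + 1 + 4 + 1 = 12
Liam-Eve-Mona-Ivan-Carol: 6 + 2 + 7 + 1 = 16
Liam-Eve-Carol: 6 + 5 = 11
Best route has total 9.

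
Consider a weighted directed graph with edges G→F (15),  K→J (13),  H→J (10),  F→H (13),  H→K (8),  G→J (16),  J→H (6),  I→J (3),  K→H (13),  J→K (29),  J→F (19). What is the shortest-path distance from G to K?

Some routes from G to K:
G → J → K: 16 + 29 = 45
G → F → H → K: 15 + 13 + 8 = 36
G → J → H → K: 16 + 6 + 8 = 30
Best route has total 30.

30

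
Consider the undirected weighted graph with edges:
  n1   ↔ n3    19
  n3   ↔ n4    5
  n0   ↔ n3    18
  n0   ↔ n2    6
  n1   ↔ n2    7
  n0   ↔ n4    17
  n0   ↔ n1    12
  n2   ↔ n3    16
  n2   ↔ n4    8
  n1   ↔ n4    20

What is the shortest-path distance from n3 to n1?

Checking several routes:
n3 - n4 - n2 - n1: 5 + 8 + 7 = 20
n3 - n1: 19
n3 - n2 - n1: 16 + 7 = 23
Best route has total 19.

19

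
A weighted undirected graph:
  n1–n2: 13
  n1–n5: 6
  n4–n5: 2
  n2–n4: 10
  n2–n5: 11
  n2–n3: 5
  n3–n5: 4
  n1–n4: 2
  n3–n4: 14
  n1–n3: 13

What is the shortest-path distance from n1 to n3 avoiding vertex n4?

Some routes from n1 to n3 avoiding n4:
n1 -> n5 -> n3: 6 + 4 = 10
n1 -> n3: 13
n1 -> n2 -> n3: 13 + 5 = 18
Best route has total 10.

10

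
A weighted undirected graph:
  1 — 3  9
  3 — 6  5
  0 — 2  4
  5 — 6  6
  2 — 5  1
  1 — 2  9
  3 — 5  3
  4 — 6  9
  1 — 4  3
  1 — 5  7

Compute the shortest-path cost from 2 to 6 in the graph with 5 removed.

Paths from 2 to 6 avoiding 5:
2-1-3-6: 9 + 9 + 5 = 23
2-1-4-6: 9 + 3 + 9 = 21
Best route has total 21.

21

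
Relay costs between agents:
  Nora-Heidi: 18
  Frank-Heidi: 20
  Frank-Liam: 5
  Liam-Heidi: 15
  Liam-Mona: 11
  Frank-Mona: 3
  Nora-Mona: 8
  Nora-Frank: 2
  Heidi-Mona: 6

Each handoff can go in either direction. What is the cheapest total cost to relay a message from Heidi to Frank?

9

A few of the Heidi→Frank routes:
Heidi -> Nora -> Frank: 18 + 2 = 20
Heidi -> Mona -> Frank: 6 + 3 = 9
Heidi -> Liam -> Frank: 15 + 5 = 20
Heidi -> Frank: 20
Heidi -> Mona -> Nora -> Frank: 6 + 8 + 2 = 16
Shortest: 9.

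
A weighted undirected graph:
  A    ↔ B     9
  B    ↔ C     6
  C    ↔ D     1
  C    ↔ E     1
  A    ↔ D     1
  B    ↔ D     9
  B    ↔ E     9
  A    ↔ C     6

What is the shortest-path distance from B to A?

8

Checking several routes:
B -> E -> C -> D -> A: 9 + 1 + 1 + 1 = 12
B -> A: 9
B -> C -> A: 6 + 6 = 12
B -> C -> D -> A: 6 + 1 + 1 = 8
B -> D -> A: 9 + 1 = 10
Best route has total 8.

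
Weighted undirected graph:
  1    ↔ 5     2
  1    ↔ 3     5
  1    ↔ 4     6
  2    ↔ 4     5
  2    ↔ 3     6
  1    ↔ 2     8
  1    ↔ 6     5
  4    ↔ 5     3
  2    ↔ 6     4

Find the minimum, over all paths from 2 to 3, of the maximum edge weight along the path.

5

Some routes from 2 to 3:
2-4-5-1-3: max(5, 3, 2, 5) = 5
2-6-1-3: max(4, 5, 5) = 5
2-4-1-3: max(5, 6, 5) = 6
Smallest bottleneck: 5.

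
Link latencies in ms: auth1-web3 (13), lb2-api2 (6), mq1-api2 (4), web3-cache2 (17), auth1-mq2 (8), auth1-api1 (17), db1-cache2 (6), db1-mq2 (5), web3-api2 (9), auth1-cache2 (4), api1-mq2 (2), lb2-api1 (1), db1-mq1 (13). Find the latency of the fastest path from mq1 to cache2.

19

Comparing a few candidate routes:
mq1-api2-lb2-api1-mq2-auth1-cache2: 4 + 6 + 1 + 2 + 8 + 4 = 25
mq1-api2-lb2-api1-mq2-db1-cache2: 4 + 6 + 1 + 2 + 5 + 6 = 24
mq1-db1-cache2: 13 + 6 = 19
mq1-db1-mq2-auth1-cache2: 13 + 5 + 8 + 4 = 30
Shortest: 19 ms.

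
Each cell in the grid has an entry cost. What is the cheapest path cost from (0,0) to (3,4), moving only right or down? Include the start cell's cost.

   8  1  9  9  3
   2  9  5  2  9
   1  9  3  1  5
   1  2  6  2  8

One optimal route is (0,0) (1,0) (2,0) (3,0) (3,1) (3,2) (3,3) (3,4).
Its cost is 8 + 2 + 1 + 1 + 2 + 6 + 2 + 8 = 30.
(Top row then right column would cost 52.)

30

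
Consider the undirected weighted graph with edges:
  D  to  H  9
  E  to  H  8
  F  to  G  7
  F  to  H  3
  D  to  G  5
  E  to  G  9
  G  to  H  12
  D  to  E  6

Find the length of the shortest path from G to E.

9

A few of the G→E routes:
G → F → H → E: 7 + 3 + 8 = 18
G → E: 9
G → D → E: 5 + 6 = 11
The minimum is 9.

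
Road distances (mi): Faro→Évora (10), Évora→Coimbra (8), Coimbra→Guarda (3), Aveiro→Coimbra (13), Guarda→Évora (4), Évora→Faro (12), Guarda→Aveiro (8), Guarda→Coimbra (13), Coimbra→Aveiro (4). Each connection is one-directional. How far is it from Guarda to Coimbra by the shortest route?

12

Paths from Guarda to Coimbra:
Guarda-Coimbra: 13
Guarda-Aveiro-Coimbra: 8 + 13 = 21
Guarda-Évora-Coimbra: 4 + 8 = 12
The minimum is 12 mi.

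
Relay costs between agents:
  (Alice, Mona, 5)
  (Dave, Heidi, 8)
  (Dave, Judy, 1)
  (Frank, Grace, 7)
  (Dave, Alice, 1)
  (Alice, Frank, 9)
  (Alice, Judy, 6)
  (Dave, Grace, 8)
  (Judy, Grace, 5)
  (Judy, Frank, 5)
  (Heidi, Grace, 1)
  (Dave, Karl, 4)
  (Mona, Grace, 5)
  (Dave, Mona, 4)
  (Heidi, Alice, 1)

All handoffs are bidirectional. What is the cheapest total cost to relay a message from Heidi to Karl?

6

Checking several routes:
Heidi -> Grace -> Judy -> Dave -> Karl: 1 + 5 + 1 + 4 = 11
Heidi -> Alice -> Dave -> Karl: 1 + 1 + 4 = 6
Heidi -> Dave -> Karl: 8 + 4 = 12
Heidi -> Alice -> Judy -> Dave -> Karl: 1 + 6 + 1 + 4 = 12
Best route has total 6.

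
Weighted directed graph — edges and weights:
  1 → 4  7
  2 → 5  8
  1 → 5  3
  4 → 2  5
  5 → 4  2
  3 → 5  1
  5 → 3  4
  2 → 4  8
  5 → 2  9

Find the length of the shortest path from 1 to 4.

Candidate routes:
1 → 5 → 4: 3 + 2 = 5
1 → 5 → 2 → 4: 3 + 9 + 8 = 20
1 → 4: 7
The minimum is 5.

5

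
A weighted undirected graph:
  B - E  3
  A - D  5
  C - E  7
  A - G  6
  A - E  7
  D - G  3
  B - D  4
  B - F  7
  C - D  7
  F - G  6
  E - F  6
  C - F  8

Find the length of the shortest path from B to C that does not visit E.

11

Checking several routes:
B -> F -> C: 7 + 8 = 15
B -> D -> G -> F -> C: 4 + 3 + 6 + 8 = 21
B -> D -> C: 4 + 7 = 11
B -> F -> G -> D -> C: 7 + 6 + 3 + 7 = 23
Shortest: 11.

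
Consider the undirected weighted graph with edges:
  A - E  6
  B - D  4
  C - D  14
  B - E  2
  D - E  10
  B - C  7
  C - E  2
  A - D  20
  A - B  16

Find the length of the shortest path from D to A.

12

Checking several routes:
D -> B -> E -> A: 4 + 2 + 6 = 12
D -> B -> C -> E -> A: 4 + 7 + 2 + 6 = 19
D -> C -> E -> A: 14 + 2 + 6 = 22
D -> E -> A: 10 + 6 = 16
D -> B -> A: 4 + 16 = 20
D -> A: 20
The minimum is 12.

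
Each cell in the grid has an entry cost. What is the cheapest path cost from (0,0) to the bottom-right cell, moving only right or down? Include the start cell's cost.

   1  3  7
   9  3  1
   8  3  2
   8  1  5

15

Path (0,0) -> (0,1) -> (1,1) -> (1,2) -> (2,2) -> (3,2): 1 + 3 + 3 + 1 + 2 + 5 = 15.
(Top row then right column would cost 19.)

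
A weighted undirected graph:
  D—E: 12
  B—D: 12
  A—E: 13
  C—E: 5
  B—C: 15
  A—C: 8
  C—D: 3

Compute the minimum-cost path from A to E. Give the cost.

13

Routes from A to E:
A→E: 13
A→C→B→D→E: 8 + 15 + 12 + 12 = 47
A→C→D→E: 8 + 3 + 12 = 23
A→C→E: 8 + 5 = 13
Shortest: 13.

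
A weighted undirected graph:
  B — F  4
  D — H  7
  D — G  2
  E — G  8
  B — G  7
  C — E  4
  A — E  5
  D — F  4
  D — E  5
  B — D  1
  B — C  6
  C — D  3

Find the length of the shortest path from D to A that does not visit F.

10

Checking several routes:
D→E→A: 5 + 5 = 10
D→B→G→E→A: 1 + 7 + 8 + 5 = 21
D→B→C→E→A: 1 + 6 + 4 + 5 = 16
D→G→E→A: 2 + 8 + 5 = 15
D→C→E→A: 3 + 4 + 5 = 12
Shortest: 10.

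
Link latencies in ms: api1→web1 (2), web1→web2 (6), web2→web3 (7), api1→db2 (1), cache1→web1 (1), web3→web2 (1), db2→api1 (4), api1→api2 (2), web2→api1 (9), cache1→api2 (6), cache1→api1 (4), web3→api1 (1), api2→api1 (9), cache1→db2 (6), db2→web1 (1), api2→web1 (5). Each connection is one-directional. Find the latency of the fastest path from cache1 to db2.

Comparing a few candidate routes:
cache1 -> web1 -> web2 -> api1 -> db2: 1 + 6 + 9 + 1 = 17
cache1 -> api2 -> web1 -> web2 -> web3 -> api1 -> db2: 6 + 5 + 6 + 7 + 1 + 1 = 26
cache1 -> api2 -> api1 -> db2: 6 + 9 + 1 = 16
cache1 -> api1 -> db2: 4 + 1 = 5
cache1 -> db2: 6
cache1 -> web1 -> web2 -> web3 -> api1 -> db2: 1 + 6 + 7 + 1 + 1 = 16
Shortest: 5 ms.

5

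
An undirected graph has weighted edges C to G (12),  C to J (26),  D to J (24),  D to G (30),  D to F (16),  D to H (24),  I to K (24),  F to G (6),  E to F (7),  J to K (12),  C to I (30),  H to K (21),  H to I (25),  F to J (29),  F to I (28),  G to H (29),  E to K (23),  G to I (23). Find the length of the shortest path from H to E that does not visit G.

A few of the H→E routes:
H → K → E: 21 + 23 = 44
H → K → J → F → E: 21 + 12 + 29 + 7 = 69
H → I → K → E: 25 + 24 + 23 = 72
H → K → J → D → F → E: 21 + 12 + 24 + 16 + 7 = 80
H → I → F → E: 25 + 28 + 7 = 60
H → D → F → E: 24 + 16 + 7 = 47
Best route has total 44.

44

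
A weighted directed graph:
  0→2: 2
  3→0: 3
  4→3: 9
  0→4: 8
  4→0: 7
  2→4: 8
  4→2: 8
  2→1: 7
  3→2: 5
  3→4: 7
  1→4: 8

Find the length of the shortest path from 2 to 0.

Routes from 2 to 0:
2→4→3→0: 8 + 9 + 3 = 20
2→4→0: 8 + 7 = 15
2→1→4→0: 7 + 8 + 7 = 22
2→1→4→3→0: 7 + 8 + 9 + 3 = 27
Best route has total 15.

15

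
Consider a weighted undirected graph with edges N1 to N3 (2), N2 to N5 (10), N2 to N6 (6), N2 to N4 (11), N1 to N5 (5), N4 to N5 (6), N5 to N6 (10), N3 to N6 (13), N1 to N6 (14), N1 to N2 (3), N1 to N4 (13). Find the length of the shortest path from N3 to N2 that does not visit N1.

19

Paths from N3 to N2 avoiding N1:
N3 - N6 - N5 - N2: 13 + 10 + 10 = 33
N3 - N6 - N2: 13 + 6 = 19
N3 - N6 - N5 - N4 - N2: 13 + 10 + 6 + 11 = 40
The minimum is 19.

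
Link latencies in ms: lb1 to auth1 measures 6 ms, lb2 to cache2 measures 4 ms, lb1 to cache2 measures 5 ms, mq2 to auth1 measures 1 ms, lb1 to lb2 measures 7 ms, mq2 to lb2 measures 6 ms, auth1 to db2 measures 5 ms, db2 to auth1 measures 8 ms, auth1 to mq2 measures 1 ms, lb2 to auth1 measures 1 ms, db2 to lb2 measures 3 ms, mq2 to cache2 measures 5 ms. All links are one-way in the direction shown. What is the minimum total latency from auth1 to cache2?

6

Routes from auth1 to cache2:
auth1-mq2-lb2-cache2: 1 + 6 + 4 = 11
auth1-db2-lb2-cache2: 5 + 3 + 4 = 12
auth1-mq2-cache2: 1 + 5 = 6
Best route has total 6 ms.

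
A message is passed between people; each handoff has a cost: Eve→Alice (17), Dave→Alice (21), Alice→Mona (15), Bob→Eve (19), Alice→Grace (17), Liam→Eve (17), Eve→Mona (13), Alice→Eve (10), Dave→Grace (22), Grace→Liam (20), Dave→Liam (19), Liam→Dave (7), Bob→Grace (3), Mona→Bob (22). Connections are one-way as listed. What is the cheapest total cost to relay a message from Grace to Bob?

72

Paths from Grace to Bob:
Grace → Liam → Dave → Alice → Mona → Bob: 20 + 7 + 21 + 15 + 22 = 85
Grace → Liam → Dave → Alice → Eve → Mona → Bob: 20 + 7 + 21 + 10 + 13 + 22 = 93
Grace → Liam → Eve → Alice → Mona → Bob: 20 + 17 + 17 + 15 + 22 = 91
Grace → Liam → Eve → Mona → Bob: 20 + 17 + 13 + 22 = 72
The minimum is 72.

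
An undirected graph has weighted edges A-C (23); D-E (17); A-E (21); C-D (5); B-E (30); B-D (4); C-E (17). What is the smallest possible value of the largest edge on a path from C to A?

21

Candidate routes:
C → A: max(23) = 23
C → E → A: max(17, 21) = 21
C → D → E → A: max(5, 17, 21) = 21
C → D → B → E → A: max(5, 4, 30, 21) = 30
Smallest bottleneck: 21.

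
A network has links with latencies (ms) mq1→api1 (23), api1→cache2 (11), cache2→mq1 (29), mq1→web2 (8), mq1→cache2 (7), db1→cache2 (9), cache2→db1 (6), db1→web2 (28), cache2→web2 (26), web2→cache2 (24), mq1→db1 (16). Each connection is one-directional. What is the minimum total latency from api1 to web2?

Routes from api1 to web2:
api1-cache2-mq1-web2: 11 + 29 + 8 = 48
api1-cache2-db1-web2: 11 + 6 + 28 = 45
api1-cache2-web2: 11 + 26 = 37
api1-cache2-mq1-db1-web2: 11 + 29 + 16 + 28 = 84
Shortest: 37 ms.

37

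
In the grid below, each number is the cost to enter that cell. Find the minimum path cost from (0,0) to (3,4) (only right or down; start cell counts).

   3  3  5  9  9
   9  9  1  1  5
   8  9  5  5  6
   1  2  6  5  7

Cheapest: r0c0 r0c1 r0c2 r1c2 r1c3 r2c3 r3c3 r3c4
  3 + 3 + 5 + 1 + 1 + 5 + 5 + 7 = 30
For comparison, the top-then-right route costs 47.

30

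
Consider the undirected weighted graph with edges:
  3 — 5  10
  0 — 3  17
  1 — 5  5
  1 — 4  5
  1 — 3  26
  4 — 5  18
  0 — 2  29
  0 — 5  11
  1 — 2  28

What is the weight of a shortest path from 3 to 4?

Checking several routes:
3 -> 5 -> 1 -> 4: 10 + 5 + 5 = 20
3 -> 0 -> 5 -> 4: 17 + 11 + 18 = 46
3 -> 5 -> 4: 10 + 18 = 28
3 -> 0 -> 5 -> 1 -> 4: 17 + 11 + 5 + 5 = 38
3 -> 1 -> 4: 26 + 5 = 31
The minimum is 20.

20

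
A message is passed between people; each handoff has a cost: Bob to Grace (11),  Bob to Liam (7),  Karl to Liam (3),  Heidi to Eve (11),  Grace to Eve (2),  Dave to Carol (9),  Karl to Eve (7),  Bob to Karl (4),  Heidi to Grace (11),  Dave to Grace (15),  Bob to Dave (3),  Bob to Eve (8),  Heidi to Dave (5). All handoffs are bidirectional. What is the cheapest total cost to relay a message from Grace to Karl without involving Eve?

15

Some routes from Grace to Karl avoiding Eve:
Grace - Dave - Bob - Karl: 15 + 3 + 4 = 22
Grace - Bob - Karl: 11 + 4 = 15
Grace - Dave - Bob - Liam - Karl: 15 + 3 + 7 + 3 = 28
Grace - Bob - Liam - Karl: 11 + 7 + 3 = 21
Grace - Heidi - Dave - Bob - Karl: 11 + 5 + 3 + 4 = 23
Shortest: 15.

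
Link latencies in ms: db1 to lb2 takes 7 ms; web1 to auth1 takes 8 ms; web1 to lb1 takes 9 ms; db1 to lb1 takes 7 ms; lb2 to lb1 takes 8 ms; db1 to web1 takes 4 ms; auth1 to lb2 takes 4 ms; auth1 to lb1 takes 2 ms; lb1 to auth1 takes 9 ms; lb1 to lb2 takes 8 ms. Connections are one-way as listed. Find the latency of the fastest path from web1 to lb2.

Routes from web1 to lb2:
web1→auth1→lb1→lb2: 8 + 2 + 8 = 18
web1→auth1→lb2: 8 + 4 = 12
web1→lb1→auth1→lb2: 9 + 9 + 4 = 22
web1→lb1→lb2: 9 + 8 = 17
The minimum is 12 ms.

12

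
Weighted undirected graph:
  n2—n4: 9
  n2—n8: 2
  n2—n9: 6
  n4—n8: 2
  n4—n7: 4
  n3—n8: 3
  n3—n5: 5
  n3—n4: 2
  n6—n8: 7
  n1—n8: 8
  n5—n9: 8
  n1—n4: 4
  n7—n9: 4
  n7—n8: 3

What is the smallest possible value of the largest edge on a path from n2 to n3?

Comparing a few candidate routes:
n2-n8-n7-n4-n3: max(2, 3, 4, 2) = 4
n2-n8-n3: max(2, 3) = 3
n2-n8-n4-n3: max(2, 2, 2) = 2
Best route has worst link 2.

2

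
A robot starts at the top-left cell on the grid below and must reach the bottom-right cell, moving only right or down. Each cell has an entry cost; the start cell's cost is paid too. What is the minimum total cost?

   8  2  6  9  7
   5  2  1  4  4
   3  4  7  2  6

Cheapest: r0c0→r0c1→r1c1→r1c2→r1c3→r2c3→r2c4
  8 + 2 + 2 + 1 + 4 + 2 + 6 = 25
For comparison, the top-then-right route costs 42.

25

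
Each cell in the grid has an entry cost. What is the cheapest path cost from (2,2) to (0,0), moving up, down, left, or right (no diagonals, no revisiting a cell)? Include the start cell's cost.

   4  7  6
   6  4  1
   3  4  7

One optimal route is r2c2→r1c2→r1c1→r1c0→r0c0.
Its cost is 7 + 1 + 4 + 6 + 4 = 22.

22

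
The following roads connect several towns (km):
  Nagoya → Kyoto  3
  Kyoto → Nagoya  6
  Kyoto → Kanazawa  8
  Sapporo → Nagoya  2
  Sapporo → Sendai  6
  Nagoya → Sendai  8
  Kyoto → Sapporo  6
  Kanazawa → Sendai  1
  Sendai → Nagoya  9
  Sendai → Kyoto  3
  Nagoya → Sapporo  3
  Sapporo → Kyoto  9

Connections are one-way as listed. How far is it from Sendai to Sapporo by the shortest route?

Checking several routes:
Sendai-Kyoto-Nagoya-Sapporo: 3 + 6 + 3 = 12
Sendai-Nagoya-Sapporo: 9 + 3 = 12
Sendai-Kyoto-Sapporo: 3 + 6 = 9
Shortest: 9 km.

9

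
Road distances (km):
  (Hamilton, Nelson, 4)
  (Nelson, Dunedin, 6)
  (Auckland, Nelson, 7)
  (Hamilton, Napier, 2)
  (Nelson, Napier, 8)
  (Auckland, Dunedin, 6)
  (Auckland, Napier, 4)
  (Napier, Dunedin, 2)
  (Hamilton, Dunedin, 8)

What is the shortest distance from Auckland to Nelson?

7

Comparing a few candidate routes:
Auckland - Napier - Nelson: 4 + 8 = 12
Auckland - Napier - Hamilton - Nelson: 4 + 2 + 4 = 10
Auckland - Nelson: 7
Auckland - Napier - Dunedin - Nelson: 4 + 2 + 6 = 12
Auckland - Dunedin - Nelson: 6 + 6 = 12
The minimum is 7 km.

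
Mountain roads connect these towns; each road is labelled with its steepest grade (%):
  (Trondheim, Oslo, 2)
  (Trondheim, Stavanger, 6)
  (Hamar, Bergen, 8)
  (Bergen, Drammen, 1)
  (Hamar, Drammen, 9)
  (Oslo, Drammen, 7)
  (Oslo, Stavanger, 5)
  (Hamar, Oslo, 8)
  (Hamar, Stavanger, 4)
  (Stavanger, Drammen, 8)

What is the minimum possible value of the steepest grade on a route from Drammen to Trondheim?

Comparing a few candidate routes:
Drammen-Stavanger-Oslo-Trondheim: max(8, 5, 2) = 8
Drammen-Oslo-Trondheim: max(7, 2) = 7
Drammen-Oslo-Stavanger-Trondheim: max(7, 5, 6) = 7
Drammen-Oslo-Hamar-Stavanger-Trondheim: max(7, 8, 4, 6) = 8
Best route has worst link 7%.

7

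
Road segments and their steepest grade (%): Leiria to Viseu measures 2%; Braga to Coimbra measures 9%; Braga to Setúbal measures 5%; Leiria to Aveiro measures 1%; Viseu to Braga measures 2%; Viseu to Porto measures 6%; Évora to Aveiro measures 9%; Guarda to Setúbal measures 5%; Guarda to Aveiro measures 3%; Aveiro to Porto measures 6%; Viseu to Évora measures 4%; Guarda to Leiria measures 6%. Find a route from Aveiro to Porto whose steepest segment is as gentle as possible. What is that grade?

Paths from Aveiro to Porto:
Aveiro→Guarda→Setúbal→Braga→Viseu→Porto: max(3, 5, 5, 2, 6) = 6
Aveiro→Évora→Viseu→Porto: max(9, 4, 6) = 9
Aveiro→Leiria→Guarda→Setúbal→Braga→Viseu→Porto: max(1, 6, 5, 5, 2, 6) = 6
Aveiro→Guarda→Leiria→Viseu→Porto: max(3, 6, 2, 6) = 6
Aveiro→Leiria→Viseu→Porto: max(1, 2, 6) = 6
Aveiro→Porto: max(6) = 6
Smallest bottleneck: 6%.

6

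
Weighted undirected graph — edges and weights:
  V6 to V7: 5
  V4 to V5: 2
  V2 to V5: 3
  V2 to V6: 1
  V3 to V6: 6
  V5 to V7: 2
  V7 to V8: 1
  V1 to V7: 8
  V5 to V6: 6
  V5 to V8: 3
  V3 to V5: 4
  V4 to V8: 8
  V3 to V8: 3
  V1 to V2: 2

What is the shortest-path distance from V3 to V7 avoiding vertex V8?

Some routes from V3 to V7 avoiding V8:
V3→V5→V7: 4 + 2 = 6
V3→V6→V7: 6 + 5 = 11
V3→V6→V2→V5→V7: 6 + 1 + 3 + 2 = 12
Best route has total 6.

6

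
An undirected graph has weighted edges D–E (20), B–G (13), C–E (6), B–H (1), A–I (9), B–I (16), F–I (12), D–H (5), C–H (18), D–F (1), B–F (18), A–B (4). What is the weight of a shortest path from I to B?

Routes from I to B:
I-F-D-H-B: 12 + 1 + 5 + 1 = 19
I-A-B: 9 + 4 = 13
I-F-B: 12 + 18 = 30
I-F-D-E-C-H-B: 12 + 1 + 20 + 6 + 18 + 1 = 58
I-B: 16
Best route has total 13.

13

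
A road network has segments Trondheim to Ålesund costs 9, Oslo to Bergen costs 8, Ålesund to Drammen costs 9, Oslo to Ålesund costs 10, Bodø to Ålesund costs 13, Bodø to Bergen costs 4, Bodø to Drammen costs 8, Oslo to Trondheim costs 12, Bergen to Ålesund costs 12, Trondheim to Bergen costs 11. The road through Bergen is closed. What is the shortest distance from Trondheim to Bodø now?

Routes from Trondheim to Bodø avoiding Bergen:
Trondheim - Oslo - Ålesund - Bodø: 12 + 10 + 13 = 35
Trondheim - Oslo - Ålesund - Drammen - Bodø: 12 + 10 + 9 + 8 = 39
Trondheim - Ålesund - Bodø: 9 + 13 = 22
Trondheim - Ålesund - Drammen - Bodø: 9 + 9 + 8 = 26
Shortest: 22.

22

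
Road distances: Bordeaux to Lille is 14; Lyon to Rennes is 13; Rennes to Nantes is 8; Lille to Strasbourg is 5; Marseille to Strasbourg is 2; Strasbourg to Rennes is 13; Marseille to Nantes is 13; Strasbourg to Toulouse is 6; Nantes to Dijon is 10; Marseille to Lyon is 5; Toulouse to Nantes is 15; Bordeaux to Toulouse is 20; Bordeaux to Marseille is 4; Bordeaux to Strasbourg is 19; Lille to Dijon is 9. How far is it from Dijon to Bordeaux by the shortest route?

Checking several routes:
Dijon - Lille - Strasbourg - Bordeaux: 9 + 5 + 19 = 33
Dijon - Lille - Bordeaux: 9 + 14 = 23
Dijon - Lille - Strasbourg - Marseille - Bordeaux: 9 + 5 + 2 + 4 = 20
Dijon - Nantes - Marseille - Bordeaux: 10 + 13 + 4 = 27
Best route has total 20.

20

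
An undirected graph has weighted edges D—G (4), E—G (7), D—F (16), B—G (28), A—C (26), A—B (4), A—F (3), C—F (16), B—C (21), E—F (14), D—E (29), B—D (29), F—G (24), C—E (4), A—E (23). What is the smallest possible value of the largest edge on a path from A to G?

A few of the A→G routes:
A-F-D-G: max(3, 16, 4) = 16
A-F-C-E-G: max(3, 16, 4, 7) = 16
A-F-E-G: max(3, 14, 7) = 14
The minimum achievable maximum is 14.

14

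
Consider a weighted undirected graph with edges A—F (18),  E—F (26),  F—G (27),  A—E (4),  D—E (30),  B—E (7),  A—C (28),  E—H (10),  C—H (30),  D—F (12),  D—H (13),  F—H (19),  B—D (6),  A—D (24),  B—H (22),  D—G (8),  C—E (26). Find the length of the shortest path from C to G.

Some routes from C to G:
C→E→H→D→G: 26 + 10 + 13 + 8 = 57
C→E→B→D→G: 26 + 7 + 6 + 8 = 47
C→A→E→B→D→G: 28 + 4 + 7 + 6 + 8 = 53
C→H→D→G: 30 + 13 + 8 = 51
C→A→D→G: 28 + 24 + 8 = 60
The minimum is 47.

47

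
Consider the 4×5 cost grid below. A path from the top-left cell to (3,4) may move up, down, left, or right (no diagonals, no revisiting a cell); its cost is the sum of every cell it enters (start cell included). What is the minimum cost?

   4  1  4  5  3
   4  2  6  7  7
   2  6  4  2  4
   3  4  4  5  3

26

Best path: [0,0] -> [0,1] -> [1,1] -> [1,2] -> [2,2] -> [2,3] -> [2,4] -> [3,4]
Cost: 4 + 1 + 2 + 6 + 4 + 2 + 4 + 3 = 26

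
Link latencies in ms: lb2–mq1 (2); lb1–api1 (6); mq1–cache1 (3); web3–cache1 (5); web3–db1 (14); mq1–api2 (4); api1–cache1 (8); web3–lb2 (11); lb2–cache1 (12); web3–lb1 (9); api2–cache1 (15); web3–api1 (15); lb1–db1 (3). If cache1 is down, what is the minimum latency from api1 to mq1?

Candidate routes:
api1-web3-lb2-mq1: 15 + 11 + 2 = 28
api1-lb1-db1-web3-lb2-mq1: 6 + 3 + 14 + 11 + 2 = 36
api1-lb1-web3-lb2-mq1: 6 + 9 + 11 + 2 = 28
Best route has total 28 ms.

28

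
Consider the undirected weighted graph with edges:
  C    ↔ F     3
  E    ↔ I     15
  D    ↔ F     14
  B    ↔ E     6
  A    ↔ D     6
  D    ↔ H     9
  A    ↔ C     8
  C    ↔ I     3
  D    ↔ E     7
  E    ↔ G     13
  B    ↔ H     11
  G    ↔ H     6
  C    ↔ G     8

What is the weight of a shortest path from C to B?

A few of the C→B routes:
C-G-H-B: 8 + 6 + 11 = 25
C-I-E-B: 3 + 15 + 6 = 24
C-A-D-E-B: 8 + 6 + 7 + 6 = 27
C-G-E-B: 8 + 13 + 6 = 27
Best route has total 24.

24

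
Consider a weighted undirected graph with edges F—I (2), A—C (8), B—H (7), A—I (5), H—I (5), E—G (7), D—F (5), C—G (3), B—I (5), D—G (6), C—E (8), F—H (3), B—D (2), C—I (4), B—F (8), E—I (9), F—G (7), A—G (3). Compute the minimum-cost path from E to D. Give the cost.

Comparing a few candidate routes:
E-I-F-D: 9 + 2 + 5 = 16
E-C-G-D: 8 + 3 + 6 = 17
E-G-D: 7 + 6 = 13
E-C-I-F-D: 8 + 4 + 2 + 5 = 19
E-I-B-D: 9 + 5 + 2 = 16
The minimum is 13.

13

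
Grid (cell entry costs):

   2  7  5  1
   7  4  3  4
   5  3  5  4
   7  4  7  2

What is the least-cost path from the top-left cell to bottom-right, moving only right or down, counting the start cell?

One optimal route is [0,0] -> [0,1] -> [0,2] -> [0,3] -> [1,3] -> [2,3] -> [3,3].
Its cost is 2 + 7 + 5 + 1 + 4 + 4 + 2 = 25.

25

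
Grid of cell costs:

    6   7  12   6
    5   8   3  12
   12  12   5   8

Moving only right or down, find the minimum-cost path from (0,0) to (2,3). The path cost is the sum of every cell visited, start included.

Path (0,0) (1,0) (1,1) (1,2) (2,2) (2,3): 6 + 5 + 8 + 3 + 5 + 8 = 35.
(Top row then right column would cost 51.)

35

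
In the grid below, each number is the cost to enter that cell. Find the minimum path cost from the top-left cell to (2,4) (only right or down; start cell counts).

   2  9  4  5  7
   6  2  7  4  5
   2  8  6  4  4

29

Take [0,0] -> [1,0] -> [1,1] -> [1,2] -> [1,3] -> [2,3] -> [2,4] for a total of 2 + 6 + 2 + 7 + 4 + 4 + 4 = 29.
(Top row then right column would cost 36.)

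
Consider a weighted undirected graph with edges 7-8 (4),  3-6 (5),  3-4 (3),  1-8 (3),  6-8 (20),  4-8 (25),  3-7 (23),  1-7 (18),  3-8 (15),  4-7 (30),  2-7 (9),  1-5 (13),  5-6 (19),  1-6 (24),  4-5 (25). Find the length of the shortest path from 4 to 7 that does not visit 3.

A few of the 4→7 routes:
4 - 5 - 1 - 8 - 7: 25 + 13 + 3 + 4 = 45
4 - 8 - 7: 25 + 4 = 29
4 - 7: 30
The minimum is 29.

29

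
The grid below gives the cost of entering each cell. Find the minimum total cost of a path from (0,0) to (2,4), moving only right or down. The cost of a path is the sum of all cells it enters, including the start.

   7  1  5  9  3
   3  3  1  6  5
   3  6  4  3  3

Best path: (0,0) → (0,1) → (1,1) → (1,2) → (2,2) → (2,3) → (2,4)
Cost: 7 + 1 + 3 + 1 + 4 + 3 + 3 = 22
For comparison, the top-then-right route costs 33.

22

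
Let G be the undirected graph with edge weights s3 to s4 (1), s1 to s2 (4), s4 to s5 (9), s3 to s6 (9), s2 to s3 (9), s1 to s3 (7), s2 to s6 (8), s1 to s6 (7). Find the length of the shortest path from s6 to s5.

19

A few of the s6→s5 routes:
s6 - s2 - s3 - s4 - s5: 8 + 9 + 1 + 9 = 27
s6 - s3 - s4 - s5: 9 + 1 + 9 = 19
s6 - s1 - s3 - s4 - s5: 7 + 7 + 1 + 9 = 24
Best route has total 19.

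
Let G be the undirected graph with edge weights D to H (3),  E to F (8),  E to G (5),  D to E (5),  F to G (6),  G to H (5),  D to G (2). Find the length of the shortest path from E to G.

5

Candidate routes:
E - F - G: 8 + 6 = 14
E - G: 5
E - D - G: 5 + 2 = 7
E - D - H - G: 5 + 3 + 5 = 13
The minimum is 5.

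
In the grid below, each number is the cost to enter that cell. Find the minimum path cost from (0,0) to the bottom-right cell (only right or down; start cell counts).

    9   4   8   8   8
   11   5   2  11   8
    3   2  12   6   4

Path (0,0)→(0,1)→(1,1)→(1,2)→(1,3)→(2,3)→(2,4): 9 + 4 + 5 + 2 + 11 + 6 + 4 = 41.

41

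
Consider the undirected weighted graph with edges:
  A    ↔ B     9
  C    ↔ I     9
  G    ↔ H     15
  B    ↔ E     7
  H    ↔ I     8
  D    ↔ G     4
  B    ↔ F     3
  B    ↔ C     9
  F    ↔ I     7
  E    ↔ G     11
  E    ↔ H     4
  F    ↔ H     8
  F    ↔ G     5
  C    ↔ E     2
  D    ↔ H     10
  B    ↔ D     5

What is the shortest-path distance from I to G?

A few of the I→G routes:
I → F → B → D → G: 7 + 3 + 5 + 4 = 19
I → H → G: 8 + 15 = 23
I → H → D → G: 8 + 10 + 4 = 22
I → F → G: 7 + 5 = 12
I → C → E → G: 9 + 2 + 11 = 22
I → H → F → G: 8 + 8 + 5 = 21
The minimum is 12.

12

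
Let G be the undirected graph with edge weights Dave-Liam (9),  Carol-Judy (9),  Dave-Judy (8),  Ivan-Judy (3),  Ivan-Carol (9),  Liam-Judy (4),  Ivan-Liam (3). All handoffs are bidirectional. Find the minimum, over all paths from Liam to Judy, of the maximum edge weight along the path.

Paths from Liam to Judy:
Liam - Judy: max(4) = 4
Liam - Ivan - Judy: max(3, 3) = 3
Liam - Dave - Judy: max(9, 8) = 9
Liam - Ivan - Carol - Judy: max(3, 9, 9) = 9
The minimum achievable maximum is 3.

3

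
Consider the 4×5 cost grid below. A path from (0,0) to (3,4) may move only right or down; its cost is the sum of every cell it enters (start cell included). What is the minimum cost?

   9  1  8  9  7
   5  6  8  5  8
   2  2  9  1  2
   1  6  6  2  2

32

Best path: (0,0) → (0,1) → (1,1) → (2,1) → (2,2) → (2,3) → (2,4) → (3,4)
Cost: 9 + 1 + 6 + 2 + 9 + 1 + 2 + 2 = 32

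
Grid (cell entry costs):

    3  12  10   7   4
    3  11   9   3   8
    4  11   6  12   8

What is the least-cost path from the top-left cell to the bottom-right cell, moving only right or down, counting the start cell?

Cheapest: r0c0 -> r1c0 -> r1c1 -> r1c2 -> r1c3 -> r1c4 -> r2c4
  3 + 3 + 11 + 9 + 3 + 8 + 8 = 45

45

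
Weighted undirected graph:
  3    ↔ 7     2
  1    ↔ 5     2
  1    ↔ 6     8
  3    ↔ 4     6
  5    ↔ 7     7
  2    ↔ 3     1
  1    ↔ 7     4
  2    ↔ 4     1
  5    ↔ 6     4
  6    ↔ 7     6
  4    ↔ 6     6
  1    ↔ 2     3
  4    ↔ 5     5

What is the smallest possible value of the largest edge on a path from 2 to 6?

4

A few of the 2→6 routes:
2 -> 4 -> 3 -> 7 -> 1 -> 5 -> 6: max(1, 6, 2, 4, 2, 4) = 6
2 -> 4 -> 3 -> 7 -> 6: max(1, 6, 2, 6) = 6
2 -> 4 -> 5 -> 6: max(1, 5, 4) = 5
2 -> 3 -> 7 -> 1 -> 5 -> 6: max(1, 2, 4, 2, 4) = 4
2 -> 1 -> 5 -> 6: max(3, 2, 4) = 4
Smallest bottleneck: 4.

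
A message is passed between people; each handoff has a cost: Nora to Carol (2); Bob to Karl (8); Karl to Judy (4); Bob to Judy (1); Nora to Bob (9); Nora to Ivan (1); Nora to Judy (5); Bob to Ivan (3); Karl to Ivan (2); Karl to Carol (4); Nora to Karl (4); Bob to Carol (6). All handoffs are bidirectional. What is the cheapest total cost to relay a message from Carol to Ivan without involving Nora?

6

Candidate routes:
Carol → Bob → Judy → Karl → Ivan: 6 + 1 + 4 + 2 = 13
Carol → Karl → Bob → Ivan: 4 + 8 + 3 = 15
Carol → Bob → Ivan: 6 + 3 = 9
Carol → Karl → Judy → Bob → Ivan: 4 + 4 + 1 + 3 = 12
Carol → Karl → Ivan: 4 + 2 = 6
Carol → Bob → Karl → Ivan: 6 + 8 + 2 = 16
Best route has total 6.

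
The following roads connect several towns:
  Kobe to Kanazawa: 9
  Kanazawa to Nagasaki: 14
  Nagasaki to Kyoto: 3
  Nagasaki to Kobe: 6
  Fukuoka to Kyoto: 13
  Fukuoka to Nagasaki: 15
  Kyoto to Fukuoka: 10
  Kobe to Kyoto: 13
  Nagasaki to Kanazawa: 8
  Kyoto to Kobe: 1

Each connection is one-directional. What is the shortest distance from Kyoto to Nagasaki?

24

Paths from Kyoto to Nagasaki:
Kyoto - Kobe - Kanazawa - Nagasaki: 1 + 9 + 14 = 24
Kyoto - Fukuoka - Nagasaki: 10 + 15 = 25
Best route has total 24.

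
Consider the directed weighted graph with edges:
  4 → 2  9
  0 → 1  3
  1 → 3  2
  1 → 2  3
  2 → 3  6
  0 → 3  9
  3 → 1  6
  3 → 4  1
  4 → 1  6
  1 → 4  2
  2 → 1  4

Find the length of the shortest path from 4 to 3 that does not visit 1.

Paths from 4 to 3 avoiding 1:
4→2→3: 9 + 6 = 15
Shortest: 15.

15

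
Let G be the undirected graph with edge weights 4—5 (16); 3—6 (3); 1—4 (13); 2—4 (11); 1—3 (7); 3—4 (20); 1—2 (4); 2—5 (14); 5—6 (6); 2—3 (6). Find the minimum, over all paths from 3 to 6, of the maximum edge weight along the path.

3

Checking several routes:
3 -> 6: max(3) = 3
3 -> 1 -> 2 -> 5 -> 6: max(7, 4, 14, 6) = 14
3 -> 1 -> 4 -> 2 -> 5 -> 6: max(7, 13, 11, 14, 6) = 14
3 -> 2 -> 4 -> 5 -> 6: max(6, 11, 16, 6) = 16
3 -> 2 -> 5 -> 6: max(6, 14, 6) = 14
The minimum achievable maximum is 3.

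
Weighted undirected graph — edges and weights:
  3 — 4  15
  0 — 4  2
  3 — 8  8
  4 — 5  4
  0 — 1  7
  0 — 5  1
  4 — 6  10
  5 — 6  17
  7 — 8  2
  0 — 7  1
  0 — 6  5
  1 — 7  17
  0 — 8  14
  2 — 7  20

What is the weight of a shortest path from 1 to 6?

12

Some routes from 1 to 6:
1→0→6: 7 + 5 = 12
1→0→5→4→6: 7 + 1 + 4 + 10 = 22
1→0→4→6: 7 + 2 + 10 = 19
1→7→0→6: 17 + 1 + 5 = 23
Shortest: 12.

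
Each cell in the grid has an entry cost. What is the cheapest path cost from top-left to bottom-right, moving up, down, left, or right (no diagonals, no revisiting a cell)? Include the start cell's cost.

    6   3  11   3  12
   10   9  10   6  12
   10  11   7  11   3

43

Best path: (0,0) → (0,1) → (0,2) → (0,3) → (1,3) → (2,3) → (2,4)
Cost: 6 + 3 + 11 + 3 + 6 + 11 + 3 = 43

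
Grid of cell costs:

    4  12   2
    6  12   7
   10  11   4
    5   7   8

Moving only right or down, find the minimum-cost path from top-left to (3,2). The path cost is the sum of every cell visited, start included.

37

Path [0,0]→[0,1]→[0,2]→[1,2]→[2,2]→[3,2]: 4 + 12 + 2 + 7 + 4 + 8 = 37.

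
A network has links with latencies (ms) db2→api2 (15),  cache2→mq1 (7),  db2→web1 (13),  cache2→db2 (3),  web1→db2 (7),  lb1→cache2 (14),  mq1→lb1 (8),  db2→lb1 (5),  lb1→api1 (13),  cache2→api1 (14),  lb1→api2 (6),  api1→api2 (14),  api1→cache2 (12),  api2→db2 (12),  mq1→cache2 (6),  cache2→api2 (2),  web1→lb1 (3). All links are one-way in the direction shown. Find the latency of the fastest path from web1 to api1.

16

Routes from web1 to api1:
web1→db2→lb1→api1: 7 + 5 + 13 = 25
web1→lb1→api1: 3 + 13 = 16
web1→db2→lb1→cache2→api1: 7 + 5 + 14 + 14 = 40
web1→lb1→cache2→api1: 3 + 14 + 14 = 31
The minimum is 16 ms.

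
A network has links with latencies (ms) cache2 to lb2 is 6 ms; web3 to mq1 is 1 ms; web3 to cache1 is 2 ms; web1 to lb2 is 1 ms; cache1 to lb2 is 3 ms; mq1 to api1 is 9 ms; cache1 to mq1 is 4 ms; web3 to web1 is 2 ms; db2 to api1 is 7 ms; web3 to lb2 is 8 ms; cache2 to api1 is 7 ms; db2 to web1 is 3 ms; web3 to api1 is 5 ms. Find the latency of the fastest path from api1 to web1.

7

A few of the api1→web1 routes:
api1 -> db2 -> web1: 7 + 3 = 10
api1 -> web3 -> web1: 5 + 2 = 7
api1 -> web3 -> cache1 -> lb2 -> web1: 5 + 2 + 3 + 1 = 11
Shortest: 7 ms.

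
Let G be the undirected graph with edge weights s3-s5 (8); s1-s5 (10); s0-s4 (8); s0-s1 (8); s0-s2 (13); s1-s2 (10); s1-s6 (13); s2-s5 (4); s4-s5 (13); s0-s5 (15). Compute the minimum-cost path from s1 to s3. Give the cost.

Some routes from s1 to s3:
s1→s0→s5→s3: 8 + 15 + 8 = 31
s1→s0→s2→s5→s3: 8 + 13 + 4 + 8 = 33
s1→s5→s3: 10 + 8 = 18
s1→s2→s5→s3: 10 + 4 + 8 = 22
Shortest: 18.

18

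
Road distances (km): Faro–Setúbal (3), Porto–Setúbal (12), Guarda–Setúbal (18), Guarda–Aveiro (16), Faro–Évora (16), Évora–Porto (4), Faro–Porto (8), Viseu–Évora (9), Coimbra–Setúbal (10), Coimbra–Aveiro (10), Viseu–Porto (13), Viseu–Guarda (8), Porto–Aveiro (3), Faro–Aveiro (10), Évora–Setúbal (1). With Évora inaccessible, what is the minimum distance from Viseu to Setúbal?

24

Checking several routes:
Viseu → Guarda → Setúbal: 8 + 18 = 26
Viseu → Porto → Faro → Setúbal: 13 + 8 + 3 = 24
Viseu → Porto → Setúbal: 13 + 12 = 25
Shortest: 24 km.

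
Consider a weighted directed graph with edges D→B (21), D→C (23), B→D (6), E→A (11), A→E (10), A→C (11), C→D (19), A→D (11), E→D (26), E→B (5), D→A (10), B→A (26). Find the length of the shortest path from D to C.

21

Routes from D to C:
D - C: 23
D - A - C: 10 + 11 = 21
D - B - A - C: 21 + 26 + 11 = 58
Shortest: 21.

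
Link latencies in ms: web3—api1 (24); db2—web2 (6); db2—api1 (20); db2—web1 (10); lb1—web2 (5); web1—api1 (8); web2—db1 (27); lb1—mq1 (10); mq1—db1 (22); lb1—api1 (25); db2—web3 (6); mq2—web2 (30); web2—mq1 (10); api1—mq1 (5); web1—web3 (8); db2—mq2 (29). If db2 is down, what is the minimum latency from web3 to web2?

Some routes from web3 to web2 avoiding db2:
web3 -> api1 -> mq1 -> web2: 24 + 5 + 10 = 39
web3 -> web1 -> api1 -> mq1 -> lb1 -> web2: 8 + 8 + 5 + 10 + 5 = 36
web3 -> web1 -> api1 -> mq1 -> web2: 8 + 8 + 5 + 10 = 31
Best route has total 31 ms.

31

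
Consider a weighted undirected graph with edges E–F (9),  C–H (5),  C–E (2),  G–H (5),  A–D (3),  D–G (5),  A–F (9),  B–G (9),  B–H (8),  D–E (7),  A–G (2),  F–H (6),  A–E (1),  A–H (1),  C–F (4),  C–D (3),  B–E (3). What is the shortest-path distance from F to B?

9

Comparing a few candidate routes:
F -> E -> B: 9 + 3 = 12
F -> C -> E -> B: 4 + 2 + 3 = 9
F -> H -> A -> E -> B: 6 + 1 + 1 + 3 = 11
The minimum is 9.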